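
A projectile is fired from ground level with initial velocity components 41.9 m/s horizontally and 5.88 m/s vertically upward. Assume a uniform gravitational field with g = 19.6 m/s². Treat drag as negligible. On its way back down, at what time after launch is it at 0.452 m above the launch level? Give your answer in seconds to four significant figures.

0.5095 s

Require v_y0 t − ½ g t² = 0.452, i.e. 9.800 t² − 5.880 t + 0.452 = 0.
t = [5.880 ± √(5.880² − 2·19.6·0.452)] / 19.6 = (5.880 ± 4.106) / 19.6, so t = 0.09053 s or t = 0.5095 s.
The descending-branch root is 0.5095 s.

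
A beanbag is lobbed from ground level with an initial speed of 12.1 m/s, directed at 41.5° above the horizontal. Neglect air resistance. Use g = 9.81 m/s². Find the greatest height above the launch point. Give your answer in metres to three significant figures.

3.28 m

Horizontal component vₓ = 12.10 cos 41.5° = 9.062 m/s; vertical v_y0 = 12.10 sin 41.5° = 8.018 m/s.
At the apex v_y = 0, so H = v_y0²/(2g) = 8.018²/19.62 = 3.276 m.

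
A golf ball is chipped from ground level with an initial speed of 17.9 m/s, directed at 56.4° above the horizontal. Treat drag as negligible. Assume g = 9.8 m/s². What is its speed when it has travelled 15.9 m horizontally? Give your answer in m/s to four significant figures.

vₓ = 17.90 cos 56.4° = 9.906 m/s; v_y0 = 17.90 sin 56.4° = 14.91 m/s.
At x = 15.9 m, t = x/vₓ = 15.9/9.906 = 1.605 s.
Vertical velocity there: v_y = v_y0 − g t = 14.91 − 9.80 × 1.605 = −0.8210 m/s.
Speed: √(vₓ² + v_y²) = √(9.906² + 0.8210²) = 9.940 m/s.

9.940 m/s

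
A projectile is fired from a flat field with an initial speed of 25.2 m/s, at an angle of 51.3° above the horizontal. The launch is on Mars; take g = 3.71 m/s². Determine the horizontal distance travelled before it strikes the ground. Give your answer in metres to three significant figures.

167 m

vₓ = 25.20 cos 51.3° = 15.76 m/s; v_y0 = 25.20 sin 51.3° = 19.67 m/s.
Flight time T = 2 v_y0 / g = 10.60 s.
Range: R = vₓ T = 15.76 × 10.60 = 167.0 m.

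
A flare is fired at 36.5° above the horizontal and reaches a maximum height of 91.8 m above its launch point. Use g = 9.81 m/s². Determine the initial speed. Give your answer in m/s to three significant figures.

At the peak v_y = 0, so v_y0 = √(2gH) = √(2 × 9.81 × 91.8) = 42.44 m/s.
v_y0 = v₀ sin θ ⇒ v₀ = 42.44 / sin 36.5° = 71.35 m/s.

71.3 m/s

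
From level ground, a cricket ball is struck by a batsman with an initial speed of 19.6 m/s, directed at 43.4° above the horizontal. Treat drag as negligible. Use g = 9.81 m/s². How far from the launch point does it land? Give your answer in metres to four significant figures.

39.10 m

Horizontal component vₓ = 19.60 cos 43.4° = 14.24 m/s; vertical v_y0 = 19.60 sin 43.4° = 13.47 m/s.
Flight time T = 2 v_y0 / g = 2.746 s.
Horizontal distance R = vₓ T = 14.24 × 2.746 = 39.10 m.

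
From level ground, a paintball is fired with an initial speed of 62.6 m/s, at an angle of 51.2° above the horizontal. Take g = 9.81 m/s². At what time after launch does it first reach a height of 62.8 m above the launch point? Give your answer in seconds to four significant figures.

1.519 s

Horizontal component vₓ = 62.60 cos 51.2° = 39.23 m/s; vertical v_y0 = 62.60 sin 51.2° = 48.79 m/s.
Require v_y0 t − ½ g t² = 62.8, i.e. 4.905 t² − 48.79 t + 62.8 = 0.
Quadratic formula: t = (48.79 ± √1148.0) / 9.81 = (48.79 ± 33.88) / 9.81 → t = 1.519 s or 8.427 s.
The first (ascending) time is 1.519 s.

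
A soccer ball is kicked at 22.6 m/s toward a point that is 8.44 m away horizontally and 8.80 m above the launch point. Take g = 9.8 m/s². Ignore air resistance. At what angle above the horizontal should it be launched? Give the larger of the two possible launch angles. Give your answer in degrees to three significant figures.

Trajectory: y = x tanθ − g x² (1 + tan²θ)/(2v₀²). With x = 8.44, y = 8.80, v₀ = 22.6, g = 9.80:
0.6834 tan²θ − 8.44 tanθ + (9.483) = 0.
tanθ = [8.44 ± √(8.44² − 4 × 0.6834 × (9.483))] / (2 × 0.6834) = (8.44 ± 6.731) / 1.367, giving tanθ = 1.250 or 11.10.
θ = 51.34° or 84.85°; the larger is 84.85°.

84.9°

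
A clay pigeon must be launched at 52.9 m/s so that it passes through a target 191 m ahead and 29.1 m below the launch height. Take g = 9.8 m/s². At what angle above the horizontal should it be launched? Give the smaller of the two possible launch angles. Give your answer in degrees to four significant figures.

11.02°

Trajectory: y = x tanθ − g x² (1 + tan²θ)/(2v₀²). With x = 191, y = −29.1, v₀ = 52.9, g = 9.80:
63.88 tan²θ − 191 tanθ + (34.78) = 0.
tanθ = [191 ± √(191² − 4 × 63.88 × (34.78))] / (2 × 63.88) = (191 ± 166.1) / 127.8, giving tanθ = 0.1948 or 2.795.
θ = 11.02° or 70.32°; the smaller is 11.02°.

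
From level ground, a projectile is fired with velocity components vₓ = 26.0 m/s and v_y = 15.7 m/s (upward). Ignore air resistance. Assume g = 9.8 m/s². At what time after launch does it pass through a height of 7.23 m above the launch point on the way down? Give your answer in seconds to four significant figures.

2.647 s

Require v_y0 t − ½ g t² = 7.23, i.e. 4.900 t² − 15.70 t + 7.23 = 0.
t = [15.70 ± √(15.70² − 2·9.80·7.23)] / 9.80 = (15.70 ± 10.24) / 9.80, so t = 0.5575 s or t = 2.647 s.
The descending-branch root is 2.647 s.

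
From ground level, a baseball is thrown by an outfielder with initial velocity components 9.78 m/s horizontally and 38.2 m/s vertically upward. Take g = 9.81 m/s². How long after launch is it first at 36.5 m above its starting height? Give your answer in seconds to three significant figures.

1.12 s

Set y = v_y0 t − ½ g t² = 36.5: 4.905 t² − 38.20 t + 36.5 = 0.
Quadratic formula: t = (38.20 ± √743.11) / 9.81 = (38.20 ± 27.26) / 9.81 → t = 1.115 s or 6.673 s.
The first (ascending) time is 1.115 s.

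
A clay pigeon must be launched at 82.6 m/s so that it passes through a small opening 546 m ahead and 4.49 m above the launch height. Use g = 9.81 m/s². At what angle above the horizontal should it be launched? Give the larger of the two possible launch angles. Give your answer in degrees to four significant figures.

Trajectory: y = x tanθ − g x² (1 + tan²θ)/(2v₀²). With x = 546, y = 4.49, v₀ = 82.6, g = 9.81:
214.3 tan²θ − 546 tanθ + (218.8) = 0.
tanθ = [546 ± √(546² − 4 × 214.3 × (218.8))] / (2 × 214.3) = (546 ± 332.5) / 428.6, giving tanθ = 0.4982 or 2.049.
θ = 26.48° or 63.99°; the larger is 63.99°.

63.99°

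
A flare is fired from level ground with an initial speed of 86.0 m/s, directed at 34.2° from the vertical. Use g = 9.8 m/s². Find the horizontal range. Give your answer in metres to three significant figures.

702 m

Resolve: vₓ = 86.00 sin 34.2° = 48.34 m/s and v_y0 = 86.00 cos 34.2° = 71.13 m/s.
Time aloft: T = 2 v_y0 / g = 2 × 71.13 / 9.80 = 14.52 s.
Horizontal distance R = vₓ T = 48.34 × 14.52 = 701.7 m.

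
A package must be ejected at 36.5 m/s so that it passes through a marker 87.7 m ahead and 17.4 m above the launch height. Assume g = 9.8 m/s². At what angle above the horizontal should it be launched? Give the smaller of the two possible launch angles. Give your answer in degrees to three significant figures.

Trajectory: y = x tanθ − g x² (1 + tan²θ)/(2v₀²). With x = 87.7, y = 17.4, v₀ = 36.5, g = 9.80:
28.29 tan²θ − 87.7 tanθ + (45.69) = 0.
tanθ = [87.7 ± √(87.7² − 4 × 28.29 × (45.69))] / (2 × 28.29) = (87.7 ± 50.21) / 56.58, giving tanθ = 0.6626 or 2.438.
θ = 33.53° or 67.69°; the smaller is 33.53°.

33.5°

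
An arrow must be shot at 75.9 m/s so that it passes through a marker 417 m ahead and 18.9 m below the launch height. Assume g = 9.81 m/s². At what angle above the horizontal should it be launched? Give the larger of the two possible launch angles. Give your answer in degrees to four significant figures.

67.90°

Trajectory: y = x tanθ − g x² (1 + tan²θ)/(2v₀²). With x = 417, y = −18.9, v₀ = 75.9, g = 9.81:
148.1 tan²θ − 417 tanθ + (129.2) = 0.
tanθ = [417 ± √(417² − 4 × 148.1 × (129.2))] / (2 × 148.1) = (417 ± 312.1) / 296.1, giving tanθ = 0.3543 or 2.462.
θ = 19.51° or 67.90°; the larger is 67.90°.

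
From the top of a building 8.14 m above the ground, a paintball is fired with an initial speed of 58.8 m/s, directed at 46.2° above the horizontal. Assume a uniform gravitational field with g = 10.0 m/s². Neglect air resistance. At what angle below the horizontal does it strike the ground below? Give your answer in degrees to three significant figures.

vₓ = 58.80 cos 46.2° = 40.70 m/s; v_y0 = 58.80 sin 46.2° = 42.44 m/s.
Vertical motion (up positive, ground at y = 0): 5.000 t² − (42.44) t − 8.14 = 0, so t = (42.44 + √(42.44² + 2·10.0·8.14)) / 10.0 = (42.44 + 44.32) / 10.0 = 8.676 s.
At impact: v_y = v_y0 − g t = −44.32 m/s; vₓ = 40.70 m/s.
Angle below horizontal: arctan(|v_y|/vₓ) = arctan(44.32/40.70) = 47.44°.

47.4°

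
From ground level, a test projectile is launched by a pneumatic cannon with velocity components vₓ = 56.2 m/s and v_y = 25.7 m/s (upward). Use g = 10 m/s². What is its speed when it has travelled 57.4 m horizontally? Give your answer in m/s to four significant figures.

58.29 m/s

At x = 57.4 m, t = x/vₓ = 57.4/56.20 = 1.021 s.
Vertical velocity there: v_y = v_y0 − g t = 25.70 − 10.0 × 1.021 = 15.49 m/s.
Speed: √(vₓ² + v_y²) = √(56.20² + 15.49²) = 58.29 m/s.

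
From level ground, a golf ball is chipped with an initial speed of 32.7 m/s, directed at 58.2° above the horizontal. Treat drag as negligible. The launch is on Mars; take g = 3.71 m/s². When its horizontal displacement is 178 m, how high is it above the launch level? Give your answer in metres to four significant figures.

89.14 m

Resolve: vₓ = 32.70 cos 58.2° = 17.23 m/s and v_y0 = 32.70 sin 58.2° = 27.79 m/s.
x = vₓ t ⇒ t = 178/17.23 = 10.33 s.
Height: y = v_y0 t − ½ g t² = 27.79 × 10.33 − 1.855 × 10.33² = 287.1 − 197.9 = 89.14 m.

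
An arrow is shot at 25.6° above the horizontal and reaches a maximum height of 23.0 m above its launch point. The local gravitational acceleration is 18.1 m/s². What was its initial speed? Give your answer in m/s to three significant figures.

66.8 m/s

At the peak v_y = 0, so v_y0 = √(2gH) = √(2 × 18.1 × 23.0) = 28.85 m/s.
v_y0 = v₀ sin θ ⇒ v₀ = 28.85 / sin 25.6° = 66.78 m/s.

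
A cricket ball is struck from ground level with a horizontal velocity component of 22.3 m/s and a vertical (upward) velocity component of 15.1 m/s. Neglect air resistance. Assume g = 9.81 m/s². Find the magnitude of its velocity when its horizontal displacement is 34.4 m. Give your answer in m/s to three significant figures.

At x = 34.4 m, t = x/vₓ = 34.4/22.30 = 1.543 s.
Vertical velocity there: v_y = v_y0 − g t = 15.10 − 9.81 × 1.543 = −0.03291 m/s.
Speed: √(vₓ² + v_y²) = √(22.30² + 0.03291²) = 22.30 m/s.

22.3 m/s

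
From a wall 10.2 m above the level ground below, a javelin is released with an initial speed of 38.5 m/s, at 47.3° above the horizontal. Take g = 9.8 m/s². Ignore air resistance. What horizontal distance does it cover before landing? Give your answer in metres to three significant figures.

160 m

vₓ = 38.50 cos 47.3° = 26.11 m/s; v_y0 = 38.50 sin 47.3° = 28.29 m/s.
With up positive and y = 0 at the ground: y(t) = 10.2 + (28.29) t − 4.900 t². Setting y = 0 and taking the positive root: t = [28.29 + √(28.29² + 2·9.80·10.2)] / 9.80 = (28.29 + 31.63) / 9.80 = 6.115 s.
Horizontal distance: R = vₓ t = 26.11 × 6.115 = 159.7 m.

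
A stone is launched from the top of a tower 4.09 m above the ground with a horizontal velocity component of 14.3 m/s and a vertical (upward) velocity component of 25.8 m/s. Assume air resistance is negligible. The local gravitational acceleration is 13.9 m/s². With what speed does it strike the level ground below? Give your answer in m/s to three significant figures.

31.4 m/s

Vertical motion (up positive, ground at y = 0): 6.950 t² − (25.80) t − 4.09 = 0, so t = (25.80 + √(25.80² + 2·13.9·4.09)) / 13.9 = (25.80 + 27.92) / 13.9 = 3.865 s.
Vertical velocity at impact: v_y = v_y0 − g t = 25.80 − 13.9 × 3.865 = −27.92 m/s.
Speed: |v| = √(vₓ² + v_y²) = √(14.30² + 27.92²) = 31.37 m/s.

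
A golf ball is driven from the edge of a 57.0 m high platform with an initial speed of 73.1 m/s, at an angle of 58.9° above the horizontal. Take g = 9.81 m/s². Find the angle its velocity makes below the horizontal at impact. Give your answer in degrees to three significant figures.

Horizontal component vₓ = 73.10 cos 58.9° = 37.76 m/s; vertical v_y0 = 73.10 sin 58.9° = 62.59 m/s.
With up positive and y = 0 at the ground: y(t) = 57.0 + (62.59) t − 4.905 t². Setting y = 0 and taking the positive root: t = [62.59 + √(62.59² + 2·9.81·57.0)] / 9.81 = (62.59 + 70.97) / 9.81 = 13.61 s.
At impact: v_y = v_y0 − g t = −70.97 m/s; vₓ = 37.76 m/s.
Angle below horizontal: arctan(|v_y|/vₓ) = arctan(70.97/37.76) = 61.98°.

62.0°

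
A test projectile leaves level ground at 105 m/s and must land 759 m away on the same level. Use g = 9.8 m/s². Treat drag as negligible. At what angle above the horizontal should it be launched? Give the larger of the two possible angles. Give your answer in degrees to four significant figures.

68.79°

R = v₀² sin 2θ / g gives sin 2θ = gR/v₀² = 9.80·759/105² = 0.6747.
2θ = 42.43° or 180° − 42.43° = 137.6°, so θ = 21.21° or 68.79°.
The larger angle is 68.79°.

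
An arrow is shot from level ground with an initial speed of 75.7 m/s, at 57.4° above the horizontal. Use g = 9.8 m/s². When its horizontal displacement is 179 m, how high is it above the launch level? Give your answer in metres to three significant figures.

186 m

Components: vₓ = 75.70 cos 57.4° = 40.78 m/s, v_y0 = 75.70 sin 57.4° = 63.77 m/s.
Time to reach x = 179 m: t = x/vₓ = 179/40.78 = 4.389 s.
Height: y = v_y0 t − ½ g t² = 63.77 × 4.389 − 4.900 × 4.389² = 279.9 − 94.38 = 185.5 m.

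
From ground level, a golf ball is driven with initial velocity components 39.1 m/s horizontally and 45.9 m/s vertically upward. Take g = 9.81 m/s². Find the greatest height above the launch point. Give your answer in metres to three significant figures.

Peak height H = v_y0² / (2g) = 2106.8 / 19.62 = 107.4 m.

107 m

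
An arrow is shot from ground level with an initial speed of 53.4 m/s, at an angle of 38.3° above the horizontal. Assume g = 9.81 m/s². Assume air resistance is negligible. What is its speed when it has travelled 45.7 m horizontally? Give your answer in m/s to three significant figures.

vₓ = 53.40 cos 38.3° = 41.91 m/s; v_y0 = 53.40 sin 38.3° = 33.10 m/s.
x = vₓ t ⇒ t = 45.7/41.91 = 1.091 s.
Vertical velocity there: v_y = v_y0 − g t = 33.10 − 9.81 × 1.091 = 22.40 m/s.
Speed: √(vₓ² + v_y²) = √(41.91² + 22.40²) = 47.52 m/s.

47.5 m/s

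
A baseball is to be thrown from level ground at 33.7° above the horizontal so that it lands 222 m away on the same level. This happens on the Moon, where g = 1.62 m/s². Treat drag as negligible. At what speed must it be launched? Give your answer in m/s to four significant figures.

19.74 m/s

From R = (v₀² / g) sin 2θ: v₀ = √(gR / sin 2θ).
v₀ = √(1.62 × 222 / sin 67.40°) = √(359.6 / 0.9232) = √389.55 = 19.74 m/s.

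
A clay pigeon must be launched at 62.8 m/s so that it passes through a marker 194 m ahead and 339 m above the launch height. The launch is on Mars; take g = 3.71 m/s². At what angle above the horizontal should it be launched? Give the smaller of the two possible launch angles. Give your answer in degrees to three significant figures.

66.8°

Trajectory: y = x tanθ − g x² (1 + tan²θ)/(2v₀²). With x = 194, y = 339, v₀ = 62.8, g = 3.71:
17.70 tan²θ − 194 tanθ + (356.7) = 0.
tanθ = [194 ± √(194² − 4 × 17.70 × (356.7))] / (2 × 17.70) = (194 ± 111.3) / 35.40, giving tanθ = 2.337 or 8.622.
θ = 66.83° or 83.38°; the smaller is 66.83°.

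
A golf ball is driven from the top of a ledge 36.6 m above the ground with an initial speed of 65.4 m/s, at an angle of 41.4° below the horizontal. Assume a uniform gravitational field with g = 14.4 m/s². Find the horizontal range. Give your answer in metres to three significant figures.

36.9 m

Horizontal component vₓ = 65.40 cos 41.4° = 49.06 m/s; vertical v_y0 = −43.25 m/s (downward).
With up positive and y = 0 at the ground: y(t) = 36.6 + (−43.25) t − 7.200 t². Setting y = 0 and taking the positive root: t = [−43.25 + √(43.25² + 2·14.4·36.6)] / 14.4 = (−43.25 + 54.08) / 14.4 = 0.7521 s.
Horizontal distance: R = vₓ t = 49.06 × 0.7521 = 36.90 m.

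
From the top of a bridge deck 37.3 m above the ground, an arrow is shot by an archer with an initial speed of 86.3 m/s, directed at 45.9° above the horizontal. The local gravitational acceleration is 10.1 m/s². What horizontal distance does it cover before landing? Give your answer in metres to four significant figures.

Components: vₓ = 86.30 cos 45.9° = 60.06 m/s, v_y0 = 86.30 sin 45.9° = 61.97 m/s.
With up positive and y = 0 at the ground: y(t) = 37.3 + (61.97) t − 5.050 t². Setting y = 0 and taking the positive root: t = [61.97 + √(61.97² + 2·10.1·37.3)] / 10.1 = (61.97 + 67.78) / 10.1 = 12.85 s.
Horizontal distance: R = vₓ t = 60.06 × 12.85 = 771.6 m.

771.6 m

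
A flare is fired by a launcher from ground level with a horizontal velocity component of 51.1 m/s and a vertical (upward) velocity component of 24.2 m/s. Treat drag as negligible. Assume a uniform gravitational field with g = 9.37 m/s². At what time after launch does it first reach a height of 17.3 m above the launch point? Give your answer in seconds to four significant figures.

0.8571 s

Require v_y0 t − ½ g t² = 17.3, i.e. 4.685 t² − 24.20 t + 17.3 = 0.
t = [24.20 ± √(24.20² − 2·9.37·17.3)] / 9.37 = (24.20 ± 16.17) / 9.37, so t = 0.8571 s or t = 4.308 s.
The first (ascending) time is 0.8571 s.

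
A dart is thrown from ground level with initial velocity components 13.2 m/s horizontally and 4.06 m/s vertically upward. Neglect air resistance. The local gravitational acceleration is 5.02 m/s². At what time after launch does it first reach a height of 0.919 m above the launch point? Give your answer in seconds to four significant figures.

0.2721 s

Set y = v_y0 t − ½ g t² = 0.919: 2.510 t² − 4.060 t + 0.919 = 0.
Quadratic formula: t = (4.060 ± √7.2568) / 5.02 = (4.060 ± 2.694) / 5.02 → t = 0.2721 s or 1.345 s.
The first (ascending) time is 0.2721 s.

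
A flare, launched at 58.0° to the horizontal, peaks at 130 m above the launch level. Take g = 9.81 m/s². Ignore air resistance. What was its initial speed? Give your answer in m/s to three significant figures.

At the peak v_y = 0, so v_y0 = √(2gH) = √(2 × 9.81 × 130) = 50.50 m/s.
v_y0 = v₀ sin θ ⇒ v₀ = 50.50 / sin 58.0° = 59.55 m/s.

59.6 m/s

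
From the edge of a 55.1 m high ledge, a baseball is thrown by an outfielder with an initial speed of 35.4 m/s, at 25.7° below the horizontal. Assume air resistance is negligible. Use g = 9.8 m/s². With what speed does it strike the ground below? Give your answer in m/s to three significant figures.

Resolve: vₓ = 35.40 cos 25.7° = 31.90 m/s and v_y0 = −15.35 m/s (downward).
The projectile lands when y = 55.1 + (−15.35) t − ½·9.80·t² = 0. Positive root: t = (−15.35 + √(15.35² + 2·9.80·55.1)) / 9.80 = (−15.35 + 36.27) / 9.80 = 2.135 s.
Vertical velocity at impact: v_y = v_y0 − g t = −15.35 − 9.80 × 2.135 = −36.27 m/s.
Speed: |v| = √(vₓ² + v_y²) = √(31.90² + 36.27²) = 48.30 m/s.

48.3 m/s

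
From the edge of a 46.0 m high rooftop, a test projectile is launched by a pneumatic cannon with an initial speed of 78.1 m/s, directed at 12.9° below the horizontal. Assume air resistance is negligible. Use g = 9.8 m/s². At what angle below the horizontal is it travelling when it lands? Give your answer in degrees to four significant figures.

Horizontal component vₓ = 78.10 cos 12.9° = 76.13 m/s; vertical v_y0 = −17.44 m/s (downward).
With up positive and y = 0 at the ground: y(t) = 46.0 + (−17.44) t − 4.900 t². Setting y = 0 and taking the positive root: t = [−17.44 + √(17.44² + 2·9.80·46.0)] / 9.80 = (−17.44 + 34.72) / 9.80 = 1.764 s.
At impact: v_y = v_y0 − g t = −34.72 m/s; vₓ = 76.13 m/s.
Angle below horizontal: arctan(|v_y|/vₓ) = arctan(34.72/76.13) = 24.52°.

24.52°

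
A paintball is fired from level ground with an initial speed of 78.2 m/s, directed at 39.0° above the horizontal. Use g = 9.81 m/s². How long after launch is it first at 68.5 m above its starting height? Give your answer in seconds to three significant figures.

Resolve: vₓ = 78.20 cos 39.0° = 60.77 m/s and v_y0 = 78.20 sin 39.0° = 49.21 m/s.
Height y(t) = 49.21 t − 4.905 t² = 68.5 gives 4.905 t² − 49.21 t + 68.5 = 0.
Quadratic formula: t = (49.21 ± √1077.9) / 9.81 = (49.21 ± 32.83) / 9.81 → t = 1.670 s or 8.363 s.
The first (ascending) time is 1.670 s.

1.67 s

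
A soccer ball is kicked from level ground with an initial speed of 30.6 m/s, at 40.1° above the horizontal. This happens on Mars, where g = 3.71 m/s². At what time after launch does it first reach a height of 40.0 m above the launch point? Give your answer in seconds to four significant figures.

2.732 s

vₓ = 30.60 cos 40.1° = 23.41 m/s; v_y0 = 30.60 sin 40.1° = 19.71 m/s.
Set y = v_y0 t − ½ g t² = 40.0: 1.855 t² − 19.71 t + 40.0 = 0.
Quadratic formula: t = (19.71 ± √91.691) / 3.71 = (19.71 ± 9.576) / 3.71 → t = 2.732 s or 7.894 s.
The first (ascending) time is 2.732 s.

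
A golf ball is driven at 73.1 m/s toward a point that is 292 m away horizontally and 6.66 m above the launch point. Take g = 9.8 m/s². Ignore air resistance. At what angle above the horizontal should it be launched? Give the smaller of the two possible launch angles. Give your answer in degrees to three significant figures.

17.6°

Trajectory: y = x tanθ − g x² (1 + tan²θ)/(2v₀²). With x = 292, y = 6.66, v₀ = 73.1, g = 9.80:
78.19 tan²θ − 292 tanθ + (84.85) = 0.
tanθ = [292 ± √(292² − 4 × 78.19 × (84.85))] / (2 × 78.19) = (292 ± 242.3) / 156.4, giving tanθ = 0.3176 or 3.417.
θ = 17.62° or 73.69°; the smaller is 17.62°.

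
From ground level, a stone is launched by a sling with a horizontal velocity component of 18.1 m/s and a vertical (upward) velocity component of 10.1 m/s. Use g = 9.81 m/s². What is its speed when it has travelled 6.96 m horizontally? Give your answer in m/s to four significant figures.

At x = 6.96 m, t = x/vₓ = 6.96/18.10 = 0.3845 s.
Vertical velocity there: v_y = v_y0 − g t = 10.10 − 9.81 × 0.3845 = 6.328 m/s.
Speed: √(vₓ² + v_y²) = √(18.10² + 6.328²) = 19.17 m/s.

19.17 m/s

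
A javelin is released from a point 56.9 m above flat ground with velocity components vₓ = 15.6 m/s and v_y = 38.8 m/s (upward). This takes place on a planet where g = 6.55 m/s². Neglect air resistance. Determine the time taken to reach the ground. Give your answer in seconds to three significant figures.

The projectile lands when y = 56.9 + (38.80) t − ½·6.55·t² = 0. Positive root: t = (38.80 + √(38.80² + 2·6.55·56.9)) / 6.55 = (38.80 + 47.44) / 6.55 = 13.17 s.

13.2 s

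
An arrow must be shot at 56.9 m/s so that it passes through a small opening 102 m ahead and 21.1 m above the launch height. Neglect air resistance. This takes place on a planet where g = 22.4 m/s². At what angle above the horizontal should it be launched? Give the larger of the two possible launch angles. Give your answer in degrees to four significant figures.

Trajectory: y = x tanθ − g x² (1 + tan²θ)/(2v₀²). With x = 102, y = 21.1, v₀ = 56.9, g = 22.4:
35.99 tan²θ − 102 tanθ + (57.09) = 0.
tanθ = [102 ± √(102² − 4 × 35.99 × (57.09))] / (2 × 35.99) = (102 ± 46.74) / 71.98, giving tanθ = 0.7676 or 2.066.
θ = 37.51° or 64.18°; the larger is 64.18°.

64.18°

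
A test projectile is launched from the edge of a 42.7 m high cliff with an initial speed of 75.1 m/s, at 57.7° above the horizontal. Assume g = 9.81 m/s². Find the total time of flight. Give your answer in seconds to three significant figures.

13.6 s

Horizontal component vₓ = 75.10 cos 57.7° = 40.13 m/s; vertical v_y0 = 75.10 sin 57.7° = 63.48 m/s.
Vertical motion (up positive, ground at y = 0): 4.905 t² − (63.48) t − 42.7 = 0, so t = (63.48 + √(63.48² + 2·9.81·42.7)) / 9.81 = (63.48 + 69.77) / 9.81 = 13.58 s.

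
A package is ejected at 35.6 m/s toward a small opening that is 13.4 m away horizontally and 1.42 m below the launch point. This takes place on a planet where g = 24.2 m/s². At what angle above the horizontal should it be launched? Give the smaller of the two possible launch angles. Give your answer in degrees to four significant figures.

1.262°

Trajectory: y = x tanθ − g x² (1 + tan²θ)/(2v₀²). With x = 13.4, y = −1.42, v₀ = 35.6, g = 24.2:
1.714 tan²θ − 13.4 tanθ + (0.2943) = 0.
tanθ = [13.4 ± √(13.4² − 4 × 1.714 × (0.2943))] / (2 × 1.714) = (13.4 ± 13.32) / 3.429, giving tanθ = 0.02203 or 7.794.
θ = 1.262° or 82.69°; the smaller is 1.262°.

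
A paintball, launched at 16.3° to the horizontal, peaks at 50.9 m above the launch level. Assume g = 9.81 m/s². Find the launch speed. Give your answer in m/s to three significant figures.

At the peak v_y = 0, so v_y0 = √(2gH) = √(2 × 9.81 × 50.9) = 31.60 m/s.
v_y0 = v₀ sin θ ⇒ v₀ = 31.60 / sin 16.3° = 112.6 m/s.

113 m/s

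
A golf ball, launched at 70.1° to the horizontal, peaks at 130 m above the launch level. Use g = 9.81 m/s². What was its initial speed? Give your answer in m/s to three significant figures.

53.7 m/s

At the peak v_y = 0, so v_y0 = √(2gH) = √(2 × 9.81 × 130) = 50.50 m/s.
v_y0 = v₀ sin θ ⇒ v₀ = 50.50 / sin 70.1° = 53.71 m/s.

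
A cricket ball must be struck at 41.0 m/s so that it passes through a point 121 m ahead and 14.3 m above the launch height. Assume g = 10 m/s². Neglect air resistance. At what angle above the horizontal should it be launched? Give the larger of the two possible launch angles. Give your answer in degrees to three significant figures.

Trajectory: y = x tanθ − g x² (1 + tan²θ)/(2v₀²). With x = 121, y = 14.3, v₀ = 41.0, g = 10.0:
43.55 tan²θ − 121 tanθ + (57.85) = 0.
tanθ = [121 ± √(121² − 4 × 43.55 × (57.85))] / (2 × 43.55) = (121 ± 67.56) / 87.10, giving tanθ = 0.6136 or 2.165.
θ = 31.53° or 65.21°; the larger is 65.21°.

65.2°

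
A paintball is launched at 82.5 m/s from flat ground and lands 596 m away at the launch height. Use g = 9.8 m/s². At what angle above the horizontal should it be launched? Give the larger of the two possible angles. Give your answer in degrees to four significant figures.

60.45°

Level-ground range R = v₀² sin(2θ)/g ⇒ sin(2θ) = gR/v₀² = 9.80 × 596 / 82.5² = 0.8582.
2θ = 59.11° or 180° − 59.11° = 120.9°, so θ = 29.55° or 60.45°.
The larger angle is 60.45°.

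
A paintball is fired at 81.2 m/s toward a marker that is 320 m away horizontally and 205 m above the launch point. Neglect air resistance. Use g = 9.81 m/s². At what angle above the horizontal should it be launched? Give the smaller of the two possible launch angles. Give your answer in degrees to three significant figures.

51.4°

Trajectory: y = x tanθ − g x² (1 + tan²θ)/(2v₀²). With x = 320, y = 205, v₀ = 81.2, g = 9.81:
76.18 tan²θ − 320 tanθ + (281.2) = 0.
tanθ = [320 ± √(320² − 4 × 76.18 × (281.2))] / (2 × 76.18) = (320 ± 129.3) / 152.4, giving tanθ = 1.252 or 2.949.
θ = 51.38° or 71.27°; the smaller is 51.38°.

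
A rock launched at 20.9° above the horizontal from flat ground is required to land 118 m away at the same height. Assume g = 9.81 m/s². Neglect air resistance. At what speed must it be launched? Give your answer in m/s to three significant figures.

41.7 m/s

On level ground R = v₀² sin 2θ / g ⇒ v₀ = √(gR / sin 2θ).
v₀ = √(9.81 × 118 / sin 41.80°) = √(1158 / 0.6665) = √1736.7 = 41.67 m/s.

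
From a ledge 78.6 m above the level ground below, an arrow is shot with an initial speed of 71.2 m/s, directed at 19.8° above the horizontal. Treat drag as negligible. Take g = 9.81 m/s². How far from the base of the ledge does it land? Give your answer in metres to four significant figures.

479.4 m

Components: vₓ = 71.20 cos 19.8° = 66.99 m/s, v_y0 = 71.20 sin 19.8° = 24.12 m/s.
The projectile lands when y = 78.6 + (24.12) t − ½·9.81·t² = 0. Positive root: t = (24.12 + √(24.12² + 2·9.81·78.6)) / 9.81 = (24.12 + 46.08) / 9.81 = 7.156 s.
Horizontal distance: R = vₓ t = 66.99 × 7.156 = 479.4 m.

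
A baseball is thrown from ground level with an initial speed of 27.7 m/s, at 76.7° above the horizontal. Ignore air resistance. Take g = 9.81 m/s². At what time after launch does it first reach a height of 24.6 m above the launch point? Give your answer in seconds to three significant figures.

1.16 s

Horizontal component vₓ = 27.70 cos 76.7° = 6.372 m/s; vertical v_y0 = 27.70 sin 76.7° = 26.96 m/s.
Set y = v_y0 t − ½ g t² = 24.6: 4.905 t² − 26.96 t + 24.6 = 0.
Quadratic formula: t = (26.96 ± √244.03) / 9.81 = (26.96 ± 15.62) / 9.81 → t = 1.156 s or 4.340 s.
The first (ascending) time is 1.156 s.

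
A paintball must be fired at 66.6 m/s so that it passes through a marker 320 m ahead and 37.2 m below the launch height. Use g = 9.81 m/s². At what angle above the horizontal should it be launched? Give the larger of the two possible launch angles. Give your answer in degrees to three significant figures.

Trajectory: y = x tanθ − g x² (1 + tan²θ)/(2v₀²). With x = 320, y = −37.2, v₀ = 66.6, g = 9.81:
113.2 tan²θ − 320 tanθ + (76.04) = 0.
tanθ = [320 ± √(320² − 4 × 113.2 × (76.04))] / (2 × 113.2) = (320 ± 260.7) / 226.5, giving tanθ = 0.2619 or 2.564.
θ = 14.68° or 68.69°; the larger is 68.69°.

68.7°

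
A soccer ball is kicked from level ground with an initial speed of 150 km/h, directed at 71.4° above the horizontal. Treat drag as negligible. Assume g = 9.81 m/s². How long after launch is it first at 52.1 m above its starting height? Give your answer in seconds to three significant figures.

1.66 s

Convert: 150 km/h = 150/3.6 = 41.67 m/s.
Resolve: vₓ = 41.67 cos 71.4° = 13.29 m/s and v_y0 = 41.67 sin 71.4° = 39.49 m/s.
Require v_y0 t − ½ g t² = 52.1, i.e. 4.905 t² − 39.49 t + 52.1 = 0.
Quadratic formula: t = (39.49 ± √537.29) / 9.81 = (39.49 ± 23.18) / 9.81 → t = 1.663 s or 6.388 s.
The first (ascending) time is 1.663 s.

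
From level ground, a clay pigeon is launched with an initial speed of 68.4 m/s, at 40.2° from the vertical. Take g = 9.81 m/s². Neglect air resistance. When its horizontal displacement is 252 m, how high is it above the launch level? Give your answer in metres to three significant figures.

vₓ = 68.40 sin 40.2° = 44.15 m/s; v_y0 = 68.40 cos 40.2° = 52.24 m/s.
x = vₓ t ⇒ t = 252/44.15 = 5.708 s.
Height: y = v_y0 t − ½ g t² = 52.24 × 5.708 − 4.905 × 5.708² = 298.2 − 159.8 = 138.4 m.

138 m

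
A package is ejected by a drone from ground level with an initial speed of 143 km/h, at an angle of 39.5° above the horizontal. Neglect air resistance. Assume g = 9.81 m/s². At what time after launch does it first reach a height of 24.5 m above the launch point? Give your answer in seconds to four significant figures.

Convert: 143 km/h = 143/3.6 = 39.72 m/s.
vₓ = 39.72 cos 39.5° = 30.65 m/s; v_y0 = 39.72 sin 39.5° = 25.27 m/s.
Set y = v_y0 t − ½ g t² = 24.5: 4.905 t² − 25.27 t + 24.5 = 0.
t = [25.27 ± √(25.27² − 2·9.81·24.5)] / 9.81 = (25.27 ± 12.56) / 9.81, so t = 1.295 s or t = 3.856 s.
The first (ascending) time is 1.295 s.

1.295 s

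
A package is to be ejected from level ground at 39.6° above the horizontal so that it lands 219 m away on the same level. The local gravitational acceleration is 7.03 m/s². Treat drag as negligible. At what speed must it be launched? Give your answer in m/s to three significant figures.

39.6 m/s

Level-ground range: R = v₀² sin(2θ)/g, so v₀ = √(gR / sin 2θ).
v₀ = √(7.03 × 219 / sin 79.20°) = √(1540 / 0.9823) = √1567.3 = 39.59 m/s.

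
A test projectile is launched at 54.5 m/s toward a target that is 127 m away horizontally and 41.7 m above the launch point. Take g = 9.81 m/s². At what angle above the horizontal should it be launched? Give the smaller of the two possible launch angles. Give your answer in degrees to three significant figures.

31.7°

Trajectory: y = x tanθ − g x² (1 + tan²θ)/(2v₀²). With x = 127, y = 41.7, v₀ = 54.5, g = 9.81:
26.64 tan²θ − 127 tanθ + (68.34) = 0.
tanθ = [127 ± √(127² − 4 × 26.64 × (68.34))] / (2 × 26.64) = (127 ± 94.07) / 53.27, giving tanθ = 0.6182 or 4.150.
θ = 31.73° or 76.45°; the smaller is 31.73°.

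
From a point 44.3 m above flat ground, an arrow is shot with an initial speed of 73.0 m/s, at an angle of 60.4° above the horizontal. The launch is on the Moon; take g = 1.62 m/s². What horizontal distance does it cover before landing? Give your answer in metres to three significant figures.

Components: vₓ = 73.00 cos 60.4° = 36.06 m/s, v_y0 = 73.00 sin 60.4° = 63.47 m/s.
The projectile lands when y = 44.3 + (63.47) t − ½·1.62·t² = 0. Positive root: t = (63.47 + √(63.47² + 2·1.62·44.3)) / 1.62 = (63.47 + 64.59) / 1.62 = 79.05 s.
Horizontal distance: R = vₓ t = 36.06 × 79.05 = 2850 m.

2850 m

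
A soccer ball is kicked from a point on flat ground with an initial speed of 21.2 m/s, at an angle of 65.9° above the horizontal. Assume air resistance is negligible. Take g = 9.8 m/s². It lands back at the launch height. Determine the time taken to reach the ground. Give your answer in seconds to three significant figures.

3.95 s

Horizontal component vₓ = 21.20 cos 65.9° = 8.657 m/s; vertical v_y0 = 21.20 sin 65.9° = 19.35 m/s.
It returns to y = 0 when t = 2 v_y0 / g = 2(19.35)/9.80 = 3.949 s.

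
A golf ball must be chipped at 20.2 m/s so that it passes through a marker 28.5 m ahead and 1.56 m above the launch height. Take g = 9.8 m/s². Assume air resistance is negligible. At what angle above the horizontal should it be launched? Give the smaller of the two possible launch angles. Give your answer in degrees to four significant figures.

25.35°

Trajectory: y = x tanθ − g x² (1 + tan²θ)/(2v₀²). With x = 28.5, y = 1.56, v₀ = 20.2, g = 9.80:
9.754 tan²θ − 28.5 tanθ + (11.31) = 0.
tanθ = [28.5 ± √(28.5² − 4 × 9.754 × (11.31))] / (2 × 9.754) = (28.5 ± 19.26) / 19.51, giving tanθ = 0.4738 or 2.448.
θ = 25.35° or 67.78°; the smaller is 25.35°.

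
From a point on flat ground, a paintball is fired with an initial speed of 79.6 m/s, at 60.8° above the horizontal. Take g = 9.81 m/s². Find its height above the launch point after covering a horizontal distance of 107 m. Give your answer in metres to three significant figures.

154 m

Resolve: vₓ = 79.60 cos 60.8° = 38.83 m/s and v_y0 = 79.60 sin 60.8° = 69.48 m/s.
Time to reach x = 107 m: t = x/vₓ = 107/38.83 = 2.755 s.
Height: y = v_y0 t − ½ g t² = 69.48 × 2.755 − 4.905 × 2.755² = 191.5 − 37.24 = 154.2 m.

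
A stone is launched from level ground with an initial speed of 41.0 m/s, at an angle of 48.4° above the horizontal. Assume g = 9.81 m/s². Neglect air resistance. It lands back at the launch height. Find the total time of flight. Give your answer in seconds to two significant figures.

vₓ = 41.00 cos 48.4° = 27.22 m/s; v_y0 = 41.00 sin 48.4° = 30.66 m/s.
It returns to y = 0 when t = 2 v_y0 / g = 2(30.66)/9.81 = 6.251 s.

6.3 s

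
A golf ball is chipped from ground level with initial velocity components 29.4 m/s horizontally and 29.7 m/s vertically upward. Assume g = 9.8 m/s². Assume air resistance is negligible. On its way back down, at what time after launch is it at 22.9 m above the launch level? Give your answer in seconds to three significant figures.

Height y(t) = 29.70 t − 4.900 t² = 22.9 gives 4.900 t² − 29.70 t + 22.9 = 0.
t = [29.70 ± √(29.70² − 2·9.80·22.9)] / 9.80 = (29.70 ± 20.81) / 9.80, so t = 0.9067 s or t = 5.155 s.
The descending-branch root is 5.155 s.

5.15 s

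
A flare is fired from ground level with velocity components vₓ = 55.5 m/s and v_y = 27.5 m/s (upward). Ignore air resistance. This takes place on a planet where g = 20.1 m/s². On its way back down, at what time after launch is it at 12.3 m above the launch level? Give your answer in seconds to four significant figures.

2.173 s

Require v_y0 t − ½ g t² = 12.3, i.e. 10.05 t² − 27.50 t + 12.3 = 0.
Quadratic formula: t = (27.50 ± √261.79) / 20.1 = (27.50 ± 16.18) / 20.1 → t = 0.5632 s or 2.173 s.
The descending-branch root is 2.173 s.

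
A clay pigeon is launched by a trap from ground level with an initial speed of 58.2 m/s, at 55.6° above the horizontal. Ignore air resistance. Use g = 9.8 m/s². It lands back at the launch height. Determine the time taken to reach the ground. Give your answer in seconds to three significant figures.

Components: vₓ = 58.20 cos 55.6° = 32.88 m/s, v_y0 = 58.20 sin 55.6° = 48.02 m/s.
Landing at launch height ⇒ T = 2 v_y0 / g = 2 × 48.02 / 9.80 = 9.800 s.

9.80 s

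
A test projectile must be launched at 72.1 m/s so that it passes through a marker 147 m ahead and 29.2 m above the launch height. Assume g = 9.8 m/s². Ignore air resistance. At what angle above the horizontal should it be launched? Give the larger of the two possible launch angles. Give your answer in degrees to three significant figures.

81.7°

Trajectory: y = x tanθ − g x² (1 + tan²θ)/(2v₀²). With x = 147, y = 29.2, v₀ = 72.1, g = 9.80:
20.37 tan²θ − 147 tanθ + (49.57) = 0.
tanθ = [147 ± √(147² − 4 × 20.37 × (49.57))] / (2 × 20.37) = (147 ± 132.6) / 40.74, giving tanθ = 0.3546 or 6.862.
θ = 19.53° or 81.71°; the larger is 81.71°.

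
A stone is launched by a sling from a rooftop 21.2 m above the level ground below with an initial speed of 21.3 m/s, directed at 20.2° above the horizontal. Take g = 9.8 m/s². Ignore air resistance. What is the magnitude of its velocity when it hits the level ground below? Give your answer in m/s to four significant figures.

29.48 m/s

Resolve: vₓ = 21.30 cos 20.2° = 19.99 m/s and v_y0 = 21.30 sin 20.2° = 7.355 m/s.
Vertical motion (up positive, ground at y = 0): 4.900 t² − (7.355) t − 21.2 = 0, so t = (7.355 + √(7.355² + 2·9.80·21.2)) / 9.80 = (7.355 + 21.67) / 9.80 = 2.962 s.
Vertical velocity at impact: v_y = v_y0 − g t = 7.355 − 9.80 × 2.962 = −21.67 m/s.
Speed: |v| = √(vₓ² + v_y²) = √(19.99² + 21.67²) = 29.48 m/s.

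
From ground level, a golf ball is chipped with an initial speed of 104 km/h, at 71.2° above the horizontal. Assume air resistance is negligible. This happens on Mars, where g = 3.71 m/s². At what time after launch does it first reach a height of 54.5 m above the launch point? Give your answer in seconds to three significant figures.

2.38 s

Convert: 104 km/h = 104/3.6 = 28.89 m/s.
Horizontal component vₓ = 28.89 cos 71.2° = 9.310 m/s; vertical v_y0 = 28.89 sin 71.2° = 27.35 m/s.
Height y(t) = 27.35 t − 1.855 t² = 54.5 gives 1.855 t² − 27.35 t + 54.5 = 0.
Quadratic formula: t = (27.35 ± √343.50) / 3.71 = (27.35 ± 18.53) / 3.71 → t = 2.376 s or 12.37 s.
The first (ascending) time is 2.376 s.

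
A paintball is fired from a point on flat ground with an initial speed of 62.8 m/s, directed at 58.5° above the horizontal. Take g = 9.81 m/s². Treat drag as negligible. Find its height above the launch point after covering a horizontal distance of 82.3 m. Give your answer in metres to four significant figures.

vₓ = 62.80 cos 58.5° = 32.81 m/s; v_y0 = 62.80 sin 58.5° = 53.55 m/s.
At x = 82.3 m, t = x/vₓ = 82.3/32.81 = 2.508 s.
Height: y = v_y0 t − ½ g t² = 53.55 × 2.508 − 4.905 × 2.508² = 134.3 − 30.86 = 103.4 m.

103.4 m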